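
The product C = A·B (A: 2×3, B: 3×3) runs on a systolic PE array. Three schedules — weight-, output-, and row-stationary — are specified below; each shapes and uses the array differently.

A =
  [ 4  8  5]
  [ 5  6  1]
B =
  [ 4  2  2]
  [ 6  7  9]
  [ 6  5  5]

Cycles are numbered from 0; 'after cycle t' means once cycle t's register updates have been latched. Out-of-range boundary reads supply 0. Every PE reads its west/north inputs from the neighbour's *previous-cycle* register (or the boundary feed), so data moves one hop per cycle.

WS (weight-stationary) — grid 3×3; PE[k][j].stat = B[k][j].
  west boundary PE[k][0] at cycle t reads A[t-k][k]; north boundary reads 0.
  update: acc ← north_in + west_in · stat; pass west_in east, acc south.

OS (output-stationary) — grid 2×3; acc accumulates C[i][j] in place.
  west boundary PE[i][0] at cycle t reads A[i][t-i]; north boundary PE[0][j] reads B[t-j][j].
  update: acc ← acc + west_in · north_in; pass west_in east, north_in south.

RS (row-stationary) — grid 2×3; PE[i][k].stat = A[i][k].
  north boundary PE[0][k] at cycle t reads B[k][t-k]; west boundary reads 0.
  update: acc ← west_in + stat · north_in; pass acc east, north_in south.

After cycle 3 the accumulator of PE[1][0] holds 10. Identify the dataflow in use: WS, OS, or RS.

WS (3×3 grid), PE[1][0]:
  step 0 · PE1,0: acc=0; fwd→0 fwd↓0
  step 1 · PE1,0: acc=64; fwd→8 fwd↓64
  step 2 · PE1,0: acc=56; fwd→6 fwd↓56
  step 3 · PE1,0: acc=0; fwd→0 fwd↓0
OS (2×3 grid), PE[1][0]:
  step 0 · PE1,0: acc=0; fwd→0 fwd↓0
  step 1 · PE1,0: acc=20; fwd→5 fwd↓4
  step 2 · PE1,0: acc=56; fwd→6 fwd↓6
  step 3 · PE1,0: acc=62; fwd→1 fwd↓6
RS (2×3 grid), PE[1][0]:
  step 0 · PE1,0: acc=0; fwd→0 fwd↓0
  step 1 · PE1,0: acc=20; fwd→20 fwd↓4
  step 2 · PE1,0: acc=10; fwd→10 fwd↓2
  step 3 · PE1,0: acc=10; fwd→10 fwd↓2

dataflow = RS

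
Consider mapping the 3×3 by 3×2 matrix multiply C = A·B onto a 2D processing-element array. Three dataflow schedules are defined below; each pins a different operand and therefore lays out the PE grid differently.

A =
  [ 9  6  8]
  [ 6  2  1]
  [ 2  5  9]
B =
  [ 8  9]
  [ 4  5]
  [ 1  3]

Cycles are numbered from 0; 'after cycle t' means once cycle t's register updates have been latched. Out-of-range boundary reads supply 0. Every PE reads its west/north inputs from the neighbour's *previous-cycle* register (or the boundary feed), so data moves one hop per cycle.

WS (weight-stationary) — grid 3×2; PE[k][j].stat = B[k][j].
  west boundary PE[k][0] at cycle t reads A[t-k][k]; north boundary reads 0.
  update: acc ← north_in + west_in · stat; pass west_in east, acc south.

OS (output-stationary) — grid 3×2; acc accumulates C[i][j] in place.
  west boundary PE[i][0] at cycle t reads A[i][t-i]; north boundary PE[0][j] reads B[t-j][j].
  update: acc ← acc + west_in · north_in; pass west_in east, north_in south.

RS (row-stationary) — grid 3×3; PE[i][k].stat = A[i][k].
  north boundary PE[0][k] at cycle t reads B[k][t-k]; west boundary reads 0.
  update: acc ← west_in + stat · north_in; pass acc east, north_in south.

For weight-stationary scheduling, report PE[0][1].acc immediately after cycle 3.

WS (3×2). Following PE[0][1] plus its west/north inputs:
  c0 r0c0: 72 / 9 / 72
  c0 r0c1: 0 / 0 / 0
  c1 r0c0: 48 / 6 / 48
  c1 r0c1: 81 / 9 / 81
  c2 r0c0: 16 / 2 / 16
  c2 r0c1: 54 / 6 / 54
  c3 r0c0: 0 / 0 / 0
  c3 r0c1: 18 / 2 / 18

PE[0][1].acc = 18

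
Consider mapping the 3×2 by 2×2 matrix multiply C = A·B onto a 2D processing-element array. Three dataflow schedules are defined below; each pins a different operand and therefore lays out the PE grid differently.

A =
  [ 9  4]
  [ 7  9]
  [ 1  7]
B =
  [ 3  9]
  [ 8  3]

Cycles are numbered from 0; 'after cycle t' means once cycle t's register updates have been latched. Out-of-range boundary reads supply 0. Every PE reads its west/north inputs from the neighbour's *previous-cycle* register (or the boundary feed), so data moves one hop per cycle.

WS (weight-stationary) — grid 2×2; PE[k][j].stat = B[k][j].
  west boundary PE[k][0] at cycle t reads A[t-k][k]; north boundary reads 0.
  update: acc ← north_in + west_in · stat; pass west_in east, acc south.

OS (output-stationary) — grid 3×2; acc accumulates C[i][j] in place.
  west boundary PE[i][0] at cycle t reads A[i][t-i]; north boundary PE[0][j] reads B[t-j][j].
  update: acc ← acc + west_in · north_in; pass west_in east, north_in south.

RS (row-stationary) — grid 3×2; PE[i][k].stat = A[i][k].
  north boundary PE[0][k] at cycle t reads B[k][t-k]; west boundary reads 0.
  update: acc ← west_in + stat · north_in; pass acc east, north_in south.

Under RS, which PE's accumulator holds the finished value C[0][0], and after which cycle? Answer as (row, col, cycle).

(row, col, cycle) = (0, 1, 1)

RS — PE[0][1] is where C[0][0] collects:
  @0  [0,1]  acc 0  |  →0  ↓0
  @1  [0,1]  acc 59  |  →59  ↓8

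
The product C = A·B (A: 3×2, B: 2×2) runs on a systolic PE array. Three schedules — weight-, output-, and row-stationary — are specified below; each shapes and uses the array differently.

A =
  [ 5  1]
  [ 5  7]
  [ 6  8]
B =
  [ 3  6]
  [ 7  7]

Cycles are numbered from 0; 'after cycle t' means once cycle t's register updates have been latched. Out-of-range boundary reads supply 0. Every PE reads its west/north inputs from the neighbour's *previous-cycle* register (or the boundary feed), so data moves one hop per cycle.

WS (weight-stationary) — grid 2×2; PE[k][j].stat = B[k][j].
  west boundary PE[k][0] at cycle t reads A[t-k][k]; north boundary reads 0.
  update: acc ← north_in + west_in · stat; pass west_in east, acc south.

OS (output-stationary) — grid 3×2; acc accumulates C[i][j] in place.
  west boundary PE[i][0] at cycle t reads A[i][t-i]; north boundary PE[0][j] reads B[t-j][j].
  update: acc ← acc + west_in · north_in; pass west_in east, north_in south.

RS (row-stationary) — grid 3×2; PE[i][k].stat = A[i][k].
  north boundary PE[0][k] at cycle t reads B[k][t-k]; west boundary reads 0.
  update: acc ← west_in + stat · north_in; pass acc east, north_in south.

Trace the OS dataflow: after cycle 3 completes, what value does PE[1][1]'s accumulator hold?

PE[1][1].acc = 79

OS (3×2). Following PE[1][1] plus its west/north inputs:
  step 0 · PE0,1: acc=0; fwd→0 fwd↓0
  step 0 · PE1,0: acc=0; fwd→0 fwd↓0
  step 0 · PE1,1: acc=0; fwd→0 fwd↓0
  step 1 · PE0,1: acc=30; fwd→5 fwd↓6
  step 1 · PE1,0: acc=15; fwd→5 fwd↓3
  step 1 · PE1,1: acc=0; fwd→0 fwd↓0
  step 2 · PE0,1: acc=37; fwd→1 fwd↓7
  step 2 · PE1,0: acc=64; fwd→7 fwd↓7
  step 2 · PE1,1: acc=30; fwd→5 fwd↓6
  step 3 · PE0,1: acc=37; fwd→0 fwd↓0
  step 3 · PE1,0: acc=64; fwd→0 fwd↓0
  step 3 · PE1,1: acc=79; fwd→7 fwd↓7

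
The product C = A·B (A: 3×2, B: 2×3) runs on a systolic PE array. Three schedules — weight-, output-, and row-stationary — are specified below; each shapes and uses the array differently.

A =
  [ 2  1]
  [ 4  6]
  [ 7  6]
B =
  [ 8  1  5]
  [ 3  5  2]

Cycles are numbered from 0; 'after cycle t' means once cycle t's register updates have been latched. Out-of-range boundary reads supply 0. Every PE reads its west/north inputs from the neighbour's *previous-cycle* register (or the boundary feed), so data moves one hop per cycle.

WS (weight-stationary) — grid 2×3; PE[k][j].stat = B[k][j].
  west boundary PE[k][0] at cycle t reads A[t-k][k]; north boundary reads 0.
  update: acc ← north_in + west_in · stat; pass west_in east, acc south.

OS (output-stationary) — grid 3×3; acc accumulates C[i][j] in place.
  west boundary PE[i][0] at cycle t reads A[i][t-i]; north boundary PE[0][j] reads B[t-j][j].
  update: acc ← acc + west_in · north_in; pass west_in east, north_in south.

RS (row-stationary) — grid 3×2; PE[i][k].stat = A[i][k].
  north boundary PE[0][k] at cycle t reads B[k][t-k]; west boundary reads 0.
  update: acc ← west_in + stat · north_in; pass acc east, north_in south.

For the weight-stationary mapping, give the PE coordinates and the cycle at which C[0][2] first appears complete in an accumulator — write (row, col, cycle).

WS: C[0][2] accumulates in PE[1][2]:
  c0 r1c2: 0 / 0 / 0
  c1 r1c2: 0 / 0 / 0
  c2 r1c2: 0 / 0 / 0
  c3 r1c2: 12 / 1 / 12

(row, col, cycle) = (1, 2, 3)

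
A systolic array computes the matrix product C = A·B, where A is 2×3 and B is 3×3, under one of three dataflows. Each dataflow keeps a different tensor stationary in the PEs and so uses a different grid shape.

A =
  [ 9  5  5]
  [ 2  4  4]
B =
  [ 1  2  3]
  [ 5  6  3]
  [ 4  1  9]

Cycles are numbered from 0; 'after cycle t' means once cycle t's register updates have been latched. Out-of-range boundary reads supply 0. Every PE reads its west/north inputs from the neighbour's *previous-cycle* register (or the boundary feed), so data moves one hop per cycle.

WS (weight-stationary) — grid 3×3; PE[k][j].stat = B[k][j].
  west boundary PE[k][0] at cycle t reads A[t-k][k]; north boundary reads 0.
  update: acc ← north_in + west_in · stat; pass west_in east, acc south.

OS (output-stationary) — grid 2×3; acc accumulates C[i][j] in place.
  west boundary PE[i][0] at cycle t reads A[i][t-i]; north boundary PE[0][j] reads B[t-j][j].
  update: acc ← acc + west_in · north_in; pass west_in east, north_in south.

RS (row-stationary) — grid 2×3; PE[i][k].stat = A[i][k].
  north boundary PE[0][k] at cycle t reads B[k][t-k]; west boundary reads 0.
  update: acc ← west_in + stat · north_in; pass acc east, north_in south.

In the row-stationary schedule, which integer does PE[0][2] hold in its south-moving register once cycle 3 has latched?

register = 1

RS (2×3). Following PE[0][2] plus its west/north inputs:
  t=0 PE[0][1]: acc=0 h=0 v=0
  t=0 PE[0][2]: acc=0 h=0 v=0
  t=1 PE[0][1]: acc=34 h=34 v=5
  t=1 PE[0][2]: acc=0 h=0 v=0
  t=2 PE[0][1]: acc=48 h=48 v=6
  t=2 PE[0][2]: acc=54 h=54 v=4
  t=3 PE[0][1]: acc=42 h=42 v=3
  t=3 PE[0][2]: acc=53 h=53 v=1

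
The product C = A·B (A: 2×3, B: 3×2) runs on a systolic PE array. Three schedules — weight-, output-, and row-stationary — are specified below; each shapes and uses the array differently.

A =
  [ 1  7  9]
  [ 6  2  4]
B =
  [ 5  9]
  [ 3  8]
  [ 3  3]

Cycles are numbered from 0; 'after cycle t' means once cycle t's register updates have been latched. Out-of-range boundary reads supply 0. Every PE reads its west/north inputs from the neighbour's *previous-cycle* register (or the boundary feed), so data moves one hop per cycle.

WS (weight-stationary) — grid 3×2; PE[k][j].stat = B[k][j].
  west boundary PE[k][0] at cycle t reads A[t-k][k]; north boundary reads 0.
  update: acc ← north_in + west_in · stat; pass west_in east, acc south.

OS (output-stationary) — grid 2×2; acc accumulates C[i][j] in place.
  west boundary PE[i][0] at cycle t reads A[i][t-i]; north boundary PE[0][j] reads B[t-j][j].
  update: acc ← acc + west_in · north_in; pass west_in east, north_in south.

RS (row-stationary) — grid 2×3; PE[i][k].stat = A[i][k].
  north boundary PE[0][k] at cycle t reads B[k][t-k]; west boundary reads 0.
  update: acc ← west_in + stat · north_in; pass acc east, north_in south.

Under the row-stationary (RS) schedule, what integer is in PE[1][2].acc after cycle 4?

Tracing RS — 2×3 array, target PE[1][2]:
  cycle 0: PE[0][2] → acc 0, east 0, south 0
  cycle 0: PE[1][1] → acc 0, east 0, south 0
  cycle 0: PE[1][2] → acc 0, east 0, south 0
  cycle 1: PE[0][2] → acc 0, east 0, south 0
  cycle 1: PE[1][1] → acc 0, east 0, south 0
  cycle 1: PE[1][2] → acc 0, east 0, south 0
  cycle 2: PE[0][2] → acc 53, east 53, south 3
  cycle 2: PE[1][1] → acc 36, east 36, south 3
  cycle 2: PE[1][2] → acc 0, east 0, south 0
  cycle 3: PE[0][2] → acc 92, east 92, south 3
  cycle 3: PE[1][1] → acc 70, east 70, south 8
  cycle 3: PE[1][2] → acc 48, east 48, south 3
  cycle 4: PE[0][2] → acc 0, east 0, south 0
  cycle 4: PE[1][1] → acc 0, east 0, south 0
  cycle 4: PE[1][2] → acc 82, east 82, south 3

PE[1][2].acc = 82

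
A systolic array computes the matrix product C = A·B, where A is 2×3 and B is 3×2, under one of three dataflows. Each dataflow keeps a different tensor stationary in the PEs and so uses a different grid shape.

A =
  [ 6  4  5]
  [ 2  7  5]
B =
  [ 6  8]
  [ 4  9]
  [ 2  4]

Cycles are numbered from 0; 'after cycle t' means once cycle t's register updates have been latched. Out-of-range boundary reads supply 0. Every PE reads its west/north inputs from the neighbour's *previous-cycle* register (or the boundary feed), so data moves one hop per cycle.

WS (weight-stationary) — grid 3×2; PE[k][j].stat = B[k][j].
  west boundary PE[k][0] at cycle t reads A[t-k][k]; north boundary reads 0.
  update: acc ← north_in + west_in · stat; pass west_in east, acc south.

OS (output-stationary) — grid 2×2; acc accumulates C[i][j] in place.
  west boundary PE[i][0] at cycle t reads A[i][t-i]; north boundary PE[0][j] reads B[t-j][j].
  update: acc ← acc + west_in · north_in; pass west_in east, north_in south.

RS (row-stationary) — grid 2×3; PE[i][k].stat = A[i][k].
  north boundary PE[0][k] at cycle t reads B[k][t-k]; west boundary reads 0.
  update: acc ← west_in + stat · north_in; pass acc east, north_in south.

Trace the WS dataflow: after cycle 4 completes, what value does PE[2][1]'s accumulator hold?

WS 3×2: PE[2][1] cycle-by-cycle (with neighbour feeds):
  0: (1,1).acc=0  regs=<0,0>
  0: (2,0).acc=0  regs=<0,0>
  0: (2,1).acc=0  regs=<0,0>
  1: (1,1).acc=0  regs=<0,0>
  1: (2,0).acc=0  regs=<0,0>
  1: (2,1).acc=0  regs=<0,0>
  2: (1,1).acc=84  regs=<4,84>
  2: (2,0).acc=62  regs=<5,62>
  2: (2,1).acc=0  regs=<0,0>
  3: (1,1).acc=79  regs=<7,79>
  3: (2,0).acc=50  regs=<5,50>
  3: (2,1).acc=104  regs=<5,104>
  4: (1,1).acc=0  regs=<0,0>
  4: (2,0).acc=0  regs=<0,0>
  4: (2,1).acc=99  regs=<5,99>

PE[2][1].acc = 99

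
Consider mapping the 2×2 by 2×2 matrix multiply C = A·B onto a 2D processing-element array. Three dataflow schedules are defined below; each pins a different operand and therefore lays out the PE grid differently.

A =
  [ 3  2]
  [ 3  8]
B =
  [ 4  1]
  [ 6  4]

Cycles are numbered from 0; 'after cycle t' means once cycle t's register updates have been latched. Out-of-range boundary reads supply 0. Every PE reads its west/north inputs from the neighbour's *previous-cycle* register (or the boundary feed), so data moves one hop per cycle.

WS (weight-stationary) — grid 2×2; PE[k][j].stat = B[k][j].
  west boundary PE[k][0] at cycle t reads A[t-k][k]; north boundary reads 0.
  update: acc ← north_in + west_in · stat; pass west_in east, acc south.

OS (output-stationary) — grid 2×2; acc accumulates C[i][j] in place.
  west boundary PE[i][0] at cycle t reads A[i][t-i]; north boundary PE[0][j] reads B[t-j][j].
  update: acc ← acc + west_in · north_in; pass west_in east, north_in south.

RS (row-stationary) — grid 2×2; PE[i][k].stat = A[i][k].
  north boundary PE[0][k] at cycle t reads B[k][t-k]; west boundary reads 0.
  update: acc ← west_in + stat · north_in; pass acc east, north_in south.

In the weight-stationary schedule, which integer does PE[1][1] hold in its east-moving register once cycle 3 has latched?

WS on a 2×2 grid — tracing PE[1][1] and its feeders:
  c0 r0c1: 0 / 0 / 0
  c0 r1c0: 0 / 0 / 0
  c0 r1c1: 0 / 0 / 0
  c1 r0c1: 3 / 3 / 3
  c1 r1c0: 24 / 2 / 24
  c1 r1c1: 0 / 0 / 0
  c2 r0c1: 3 / 3 / 3
  c2 r1c0: 60 / 8 / 60
  c2 r1c1: 11 / 2 / 11
  c3 r0c1: 0 / 0 / 0
  c3 r1c0: 0 / 0 / 0
  c3 r1c1: 35 / 8 / 35

register = 8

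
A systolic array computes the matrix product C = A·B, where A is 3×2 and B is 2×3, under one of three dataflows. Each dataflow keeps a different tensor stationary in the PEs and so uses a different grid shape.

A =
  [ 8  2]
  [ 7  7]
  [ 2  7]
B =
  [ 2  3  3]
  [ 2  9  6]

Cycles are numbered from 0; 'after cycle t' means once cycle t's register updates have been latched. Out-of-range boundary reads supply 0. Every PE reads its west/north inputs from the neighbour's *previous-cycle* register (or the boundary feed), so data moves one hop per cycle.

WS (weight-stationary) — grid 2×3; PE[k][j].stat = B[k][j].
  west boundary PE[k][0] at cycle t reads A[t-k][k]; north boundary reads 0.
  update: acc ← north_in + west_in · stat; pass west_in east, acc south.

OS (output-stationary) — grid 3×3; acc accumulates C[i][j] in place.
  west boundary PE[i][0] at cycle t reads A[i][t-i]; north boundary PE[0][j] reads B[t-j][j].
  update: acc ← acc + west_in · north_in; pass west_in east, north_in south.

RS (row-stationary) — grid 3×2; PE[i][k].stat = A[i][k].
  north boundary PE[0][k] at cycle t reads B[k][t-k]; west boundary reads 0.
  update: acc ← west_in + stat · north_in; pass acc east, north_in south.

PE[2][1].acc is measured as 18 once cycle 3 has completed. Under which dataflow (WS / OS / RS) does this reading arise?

— WS: 2×3 array has no PE[2][1].
Under OS (3×3), PE[2][1]:
  after 0 — PE[2][1] acc=0, pass-E 0, pass-S 0
  after 1 — PE[2][1] acc=0, pass-E 0, pass-S 0
  after 2 — PE[2][1] acc=0, pass-E 0, pass-S 0
  after 3 — PE[2][1] acc=6, pass-E 2, pass-S 3
Under RS (3×2), PE[2][1]:
  after 0 — PE[2][1] acc=0, pass-E 0, pass-S 0
  after 1 — PE[2][1] acc=0, pass-E 0, pass-S 0
  after 2 — PE[2][1] acc=0, pass-E 0, pass-S 0
  after 3 — PE[2][1] acc=18, pass-E 18, pass-S 2

dataflow = RS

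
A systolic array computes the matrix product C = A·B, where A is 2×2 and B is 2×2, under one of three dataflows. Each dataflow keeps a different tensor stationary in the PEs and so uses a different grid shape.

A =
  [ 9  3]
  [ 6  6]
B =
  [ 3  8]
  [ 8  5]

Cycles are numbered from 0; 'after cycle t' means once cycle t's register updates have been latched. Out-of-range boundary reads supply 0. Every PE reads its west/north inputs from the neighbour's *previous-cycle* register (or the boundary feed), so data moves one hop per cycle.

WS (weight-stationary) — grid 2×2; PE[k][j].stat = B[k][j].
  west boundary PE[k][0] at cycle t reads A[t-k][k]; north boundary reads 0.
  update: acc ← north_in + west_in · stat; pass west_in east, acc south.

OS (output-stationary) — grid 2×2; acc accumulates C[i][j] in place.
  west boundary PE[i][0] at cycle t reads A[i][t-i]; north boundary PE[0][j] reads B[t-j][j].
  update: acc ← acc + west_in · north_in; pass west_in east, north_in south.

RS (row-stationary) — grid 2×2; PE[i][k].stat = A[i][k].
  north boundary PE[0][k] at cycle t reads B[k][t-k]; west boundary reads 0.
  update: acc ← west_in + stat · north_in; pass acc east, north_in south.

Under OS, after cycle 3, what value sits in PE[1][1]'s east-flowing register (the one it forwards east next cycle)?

register = 6

Tracing OS — 2×2 array, target PE[1][1]:
  step 0 · PE0,1: acc=0; fwd→0 fwd↓0
  step 0 · PE1,0: acc=0; fwd→0 fwd↓0
  step 0 · PE1,1: acc=0; fwd→0 fwd↓0
  step 1 · PE0,1: acc=72; fwd→9 fwd↓8
  step 1 · PE1,0: acc=18; fwd→6 fwd↓3
  step 1 · PE1,1: acc=0; fwd→0 fwd↓0
  step 2 · PE0,1: acc=87; fwd→3 fwd↓5
  step 2 · PE1,0: acc=66; fwd→6 fwd↓8
  step 2 · PE1,1: acc=48; fwd→6 fwd↓8
  step 3 · PE0,1: acc=87; fwd→0 fwd↓0
  step 3 · PE1,0: acc=66; fwd→0 fwd↓0
  step 3 · PE1,1: acc=78; fwd→6 fwd↓5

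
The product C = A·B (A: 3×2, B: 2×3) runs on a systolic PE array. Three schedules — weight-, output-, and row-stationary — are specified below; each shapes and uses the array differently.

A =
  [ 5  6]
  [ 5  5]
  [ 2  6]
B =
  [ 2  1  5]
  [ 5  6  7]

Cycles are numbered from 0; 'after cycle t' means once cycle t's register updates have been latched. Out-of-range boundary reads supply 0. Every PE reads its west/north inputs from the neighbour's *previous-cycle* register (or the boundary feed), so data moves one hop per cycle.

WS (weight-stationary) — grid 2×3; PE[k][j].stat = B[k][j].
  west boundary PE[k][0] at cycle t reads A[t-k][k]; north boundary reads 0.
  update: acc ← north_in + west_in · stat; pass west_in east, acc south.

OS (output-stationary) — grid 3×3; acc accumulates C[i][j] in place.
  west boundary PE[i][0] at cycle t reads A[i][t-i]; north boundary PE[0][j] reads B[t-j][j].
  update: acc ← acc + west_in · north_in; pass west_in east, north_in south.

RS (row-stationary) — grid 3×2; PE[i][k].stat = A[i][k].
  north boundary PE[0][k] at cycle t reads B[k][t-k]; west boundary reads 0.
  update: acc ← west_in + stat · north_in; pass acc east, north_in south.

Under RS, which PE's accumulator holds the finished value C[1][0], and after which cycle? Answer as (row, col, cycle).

Under RS, C[1][0] lands at PE[1][1]:
  step 0 · PE1,1: acc=0; fwd→0 fwd↓0
  step 1 · PE1,1: acc=0; fwd→0 fwd↓0
  step 2 · PE1,1: acc=35; fwd→35 fwd↓5

(row, col, cycle) = (1, 1, 2)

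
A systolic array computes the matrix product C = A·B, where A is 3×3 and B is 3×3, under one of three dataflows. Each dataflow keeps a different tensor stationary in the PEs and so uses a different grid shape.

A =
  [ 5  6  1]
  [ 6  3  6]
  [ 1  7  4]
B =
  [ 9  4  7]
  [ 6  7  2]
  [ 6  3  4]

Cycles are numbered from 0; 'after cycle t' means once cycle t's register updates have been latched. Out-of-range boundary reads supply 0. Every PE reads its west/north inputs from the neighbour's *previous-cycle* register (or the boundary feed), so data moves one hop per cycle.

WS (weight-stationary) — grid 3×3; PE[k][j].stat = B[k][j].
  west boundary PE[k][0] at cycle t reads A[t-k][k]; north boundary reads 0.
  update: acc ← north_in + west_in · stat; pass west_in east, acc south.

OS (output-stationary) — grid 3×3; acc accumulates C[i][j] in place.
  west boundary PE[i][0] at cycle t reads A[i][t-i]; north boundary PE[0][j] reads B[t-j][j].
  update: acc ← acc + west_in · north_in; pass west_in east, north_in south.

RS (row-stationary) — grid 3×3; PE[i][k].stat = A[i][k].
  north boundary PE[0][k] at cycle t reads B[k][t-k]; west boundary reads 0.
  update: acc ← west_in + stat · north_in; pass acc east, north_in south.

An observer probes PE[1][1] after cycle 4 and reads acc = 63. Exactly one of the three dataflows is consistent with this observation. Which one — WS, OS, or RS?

dataflow = OS

WS [3×3] PE[1][1] across cycles:
  t=0 PE[1][1]: acc=0 h=0 v=0
  t=1 PE[1][1]: acc=0 h=0 v=0
  t=2 PE[1][1]: acc=62 h=6 v=62
  t=3 PE[1][1]: acc=45 h=3 v=45
  t=4 PE[1][1]: acc=53 h=7 v=53
OS [3×3] PE[1][1] across cycles:
  t=0 PE[1][1]: acc=0 h=0 v=0
  t=1 PE[1][1]: acc=0 h=0 v=0
  t=2 PE[1][1]: acc=24 h=6 v=4
  t=3 PE[1][1]: acc=45 h=3 v=7
  t=4 PE[1][1]: acc=63 h=6 v=3
RS [3×3] PE[1][1] across cycles:
  t=0 PE[1][1]: acc=0 h=0 v=0
  t=1 PE[1][1]: acc=0 h=0 v=0
  t=2 PE[1][1]: acc=72 h=72 v=6
  t=3 PE[1][1]: acc=45 h=45 v=7
  t=4 PE[1][1]: acc=48 h=48 v=2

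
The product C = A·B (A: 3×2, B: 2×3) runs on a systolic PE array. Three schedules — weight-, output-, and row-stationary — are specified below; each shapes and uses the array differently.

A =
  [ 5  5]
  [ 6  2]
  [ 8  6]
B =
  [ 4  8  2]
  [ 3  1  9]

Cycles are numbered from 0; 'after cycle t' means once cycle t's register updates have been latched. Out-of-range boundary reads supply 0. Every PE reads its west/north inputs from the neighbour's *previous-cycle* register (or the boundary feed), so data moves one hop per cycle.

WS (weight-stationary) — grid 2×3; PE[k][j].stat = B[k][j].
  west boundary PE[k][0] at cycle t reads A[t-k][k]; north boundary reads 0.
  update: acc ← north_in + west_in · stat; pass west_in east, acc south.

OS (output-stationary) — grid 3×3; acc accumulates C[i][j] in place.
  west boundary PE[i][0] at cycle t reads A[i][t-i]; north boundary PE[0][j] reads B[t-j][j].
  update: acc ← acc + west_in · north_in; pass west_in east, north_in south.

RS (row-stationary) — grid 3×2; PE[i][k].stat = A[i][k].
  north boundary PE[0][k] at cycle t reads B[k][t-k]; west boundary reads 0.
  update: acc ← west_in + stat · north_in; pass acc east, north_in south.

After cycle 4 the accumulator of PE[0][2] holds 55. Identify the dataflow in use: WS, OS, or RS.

WS [2×3] PE[0][2] across cycles:
  @0  [0,2]  acc 0  |  →0  ↓0
  @1  [0,2]  acc 0  |  →0  ↓0
  @2  [0,2]  acc 10  |  →5  ↓10
  @3  [0,2]  acc 12  |  →6  ↓12
  @4  [0,2]  acc 16  |  →8  ↓16
OS [3×3] PE[0][2] across cycles:
  @0  [0,2]  acc 0  |  →0  ↓0
  @1  [0,2]  acc 0  |  →0  ↓0
  @2  [0,2]  acc 10  |  →5  ↓2
  @3  [0,2]  acc 55  |  →5  ↓9
  @4  [0,2]  acc 55  |  →0  ↓0
RS: PE[0][2] is outside its 3×2 grid.

dataflow = OS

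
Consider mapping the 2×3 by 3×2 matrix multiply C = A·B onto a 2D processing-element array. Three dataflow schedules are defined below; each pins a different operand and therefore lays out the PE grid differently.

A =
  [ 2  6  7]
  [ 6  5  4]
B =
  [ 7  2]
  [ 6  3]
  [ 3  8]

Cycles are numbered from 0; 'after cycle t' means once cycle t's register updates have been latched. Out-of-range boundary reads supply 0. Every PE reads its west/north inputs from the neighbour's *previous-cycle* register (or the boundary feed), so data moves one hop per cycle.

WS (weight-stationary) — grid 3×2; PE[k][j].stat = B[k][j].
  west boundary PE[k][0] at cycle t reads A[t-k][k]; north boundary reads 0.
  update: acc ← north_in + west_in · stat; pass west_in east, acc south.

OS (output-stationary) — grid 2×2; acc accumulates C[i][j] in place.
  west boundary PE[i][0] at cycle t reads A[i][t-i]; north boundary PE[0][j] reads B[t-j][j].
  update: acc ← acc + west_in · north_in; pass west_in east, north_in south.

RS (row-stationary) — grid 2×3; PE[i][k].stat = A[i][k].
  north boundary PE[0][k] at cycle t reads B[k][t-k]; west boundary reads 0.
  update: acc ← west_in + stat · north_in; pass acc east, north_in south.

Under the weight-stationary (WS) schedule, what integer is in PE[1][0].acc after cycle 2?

WS 3×2: PE[1][0] cycle-by-cycle (with neighbour feeds):
  cycle 0: PE[0][0] → acc 14, east 2, south 14
  cycle 0: PE[1][0] → acc 0, east 0, south 0
  cycle 1: PE[0][0] → acc 42, east 6, south 42
  cycle 1: PE[1][0] → acc 50, east 6, south 50
  cycle 2: PE[0][0] → acc 0, east 0, south 0
  cycle 2: PE[1][0] → acc 72, east 5, south 72

PE[1][0].acc = 72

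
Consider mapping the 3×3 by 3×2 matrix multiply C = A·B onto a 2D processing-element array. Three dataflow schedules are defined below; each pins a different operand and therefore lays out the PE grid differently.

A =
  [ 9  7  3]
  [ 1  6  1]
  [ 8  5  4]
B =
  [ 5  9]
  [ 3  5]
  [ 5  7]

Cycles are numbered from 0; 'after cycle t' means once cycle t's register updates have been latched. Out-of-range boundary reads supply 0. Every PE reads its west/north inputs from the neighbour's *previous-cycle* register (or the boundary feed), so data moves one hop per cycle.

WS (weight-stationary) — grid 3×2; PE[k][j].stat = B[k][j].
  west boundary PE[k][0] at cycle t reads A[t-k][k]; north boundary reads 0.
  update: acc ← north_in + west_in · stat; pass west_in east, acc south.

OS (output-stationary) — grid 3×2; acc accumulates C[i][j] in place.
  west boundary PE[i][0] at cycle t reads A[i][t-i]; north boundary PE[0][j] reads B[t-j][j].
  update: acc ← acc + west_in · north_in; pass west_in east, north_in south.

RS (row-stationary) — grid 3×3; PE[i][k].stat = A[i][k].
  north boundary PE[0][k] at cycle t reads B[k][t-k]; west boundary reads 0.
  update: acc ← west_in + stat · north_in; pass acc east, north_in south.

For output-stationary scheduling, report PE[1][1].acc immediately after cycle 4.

PE[1][1].acc = 46

OS 3×2: PE[1][1] cycle-by-cycle (with neighbour feeds):
  cycle 0: PE[0][1] → acc 0, east 0, south 0
  cycle 0: PE[1][0] → acc 0, east 0, south 0
  cycle 0: PE[1][1] → acc 0, east 0, south 0
  cycle 1: PE[0][1] → acc 81, east 9, south 9
  cycle 1: PE[1][0] → acc 5, east 1, south 5
  cycle 1: PE[1][1] → acc 0, east 0, south 0
  cycle 2: PE[0][1] → acc 116, east 7, south 5
  cycle 2: PE[1][0] → acc 23, east 6, south 3
  cycle 2: PE[1][1] → acc 9, east 1, south 9
  cycle 3: PE[0][1] → acc 137, east 3, south 7
  cycle 3: PE[1][0] → acc 28, east 1, south 5
  cycle 3: PE[1][1] → acc 39, east 6, south 5
  cycle 4: PE[0][1] → acc 137, east 0, south 0
  cycle 4: PE[1][0] → acc 28, east 0, south 0
  cycle 4: PE[1][1] → acc 46, east 1, south 7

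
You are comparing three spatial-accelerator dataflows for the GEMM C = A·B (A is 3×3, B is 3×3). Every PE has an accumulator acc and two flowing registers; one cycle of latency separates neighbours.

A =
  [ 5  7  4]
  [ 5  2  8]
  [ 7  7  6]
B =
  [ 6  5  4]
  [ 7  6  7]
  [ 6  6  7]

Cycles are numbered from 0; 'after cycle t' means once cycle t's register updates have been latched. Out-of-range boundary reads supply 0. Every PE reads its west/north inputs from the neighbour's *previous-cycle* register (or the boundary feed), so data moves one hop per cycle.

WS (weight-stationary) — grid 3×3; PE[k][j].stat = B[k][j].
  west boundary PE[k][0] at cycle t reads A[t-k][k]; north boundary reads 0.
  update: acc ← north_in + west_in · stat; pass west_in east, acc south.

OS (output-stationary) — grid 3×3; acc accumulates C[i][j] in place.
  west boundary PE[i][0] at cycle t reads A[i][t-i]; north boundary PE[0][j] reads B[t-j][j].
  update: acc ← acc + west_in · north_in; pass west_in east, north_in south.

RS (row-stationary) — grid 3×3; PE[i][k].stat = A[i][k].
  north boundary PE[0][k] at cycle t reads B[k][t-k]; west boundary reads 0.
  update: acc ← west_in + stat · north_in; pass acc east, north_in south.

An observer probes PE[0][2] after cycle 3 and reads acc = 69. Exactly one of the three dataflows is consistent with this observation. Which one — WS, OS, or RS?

dataflow = OS

Under WS (3×3), PE[0][2]:
  [0] (0,2) acc=0 (h:0 v:0)
  [1] (0,2) acc=0 (h:0 v:0)
  [2] (0,2) acc=20 (h:5 v:20)
  [3] (0,2) acc=20 (h:5 v:20)
Under OS (3×3), PE[0][2]:
  [0] (0,2) acc=0 (h:0 v:0)
  [1] (0,2) acc=0 (h:0 v:0)
  [2] (0,2) acc=20 (h:5 v:4)
  [3] (0,2) acc=69 (h:7 v:7)
Under RS (3×3), PE[0][2]:
  [0] (0,2) acc=0 (h:0 v:0)
  [1] (0,2) acc=0 (h:0 v:0)
  [2] (0,2) acc=103 (h:103 v:6)
  [3] (0,2) acc=91 (h:91 v:6)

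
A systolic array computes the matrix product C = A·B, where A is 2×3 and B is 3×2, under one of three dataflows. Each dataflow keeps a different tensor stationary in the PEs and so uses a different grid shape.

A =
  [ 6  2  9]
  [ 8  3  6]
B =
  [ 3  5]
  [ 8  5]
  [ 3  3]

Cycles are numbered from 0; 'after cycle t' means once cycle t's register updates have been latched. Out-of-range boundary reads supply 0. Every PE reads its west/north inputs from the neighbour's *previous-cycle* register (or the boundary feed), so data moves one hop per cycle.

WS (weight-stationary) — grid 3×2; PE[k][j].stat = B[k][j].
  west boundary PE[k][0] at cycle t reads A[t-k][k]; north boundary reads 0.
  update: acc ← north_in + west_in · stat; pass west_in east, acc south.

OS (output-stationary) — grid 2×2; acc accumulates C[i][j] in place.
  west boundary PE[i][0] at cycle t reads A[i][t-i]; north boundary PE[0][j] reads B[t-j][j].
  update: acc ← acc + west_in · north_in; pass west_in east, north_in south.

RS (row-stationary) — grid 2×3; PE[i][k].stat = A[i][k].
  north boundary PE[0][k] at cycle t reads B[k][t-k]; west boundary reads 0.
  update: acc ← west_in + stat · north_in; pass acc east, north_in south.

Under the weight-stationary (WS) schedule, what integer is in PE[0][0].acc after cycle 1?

WS (3×2). Following PE[0][0] plus its west/north inputs:
  0: (0,0).acc=18  regs=<6,18>
  1: (0,0).acc=24  regs=<8,24>

PE[0][0].acc = 24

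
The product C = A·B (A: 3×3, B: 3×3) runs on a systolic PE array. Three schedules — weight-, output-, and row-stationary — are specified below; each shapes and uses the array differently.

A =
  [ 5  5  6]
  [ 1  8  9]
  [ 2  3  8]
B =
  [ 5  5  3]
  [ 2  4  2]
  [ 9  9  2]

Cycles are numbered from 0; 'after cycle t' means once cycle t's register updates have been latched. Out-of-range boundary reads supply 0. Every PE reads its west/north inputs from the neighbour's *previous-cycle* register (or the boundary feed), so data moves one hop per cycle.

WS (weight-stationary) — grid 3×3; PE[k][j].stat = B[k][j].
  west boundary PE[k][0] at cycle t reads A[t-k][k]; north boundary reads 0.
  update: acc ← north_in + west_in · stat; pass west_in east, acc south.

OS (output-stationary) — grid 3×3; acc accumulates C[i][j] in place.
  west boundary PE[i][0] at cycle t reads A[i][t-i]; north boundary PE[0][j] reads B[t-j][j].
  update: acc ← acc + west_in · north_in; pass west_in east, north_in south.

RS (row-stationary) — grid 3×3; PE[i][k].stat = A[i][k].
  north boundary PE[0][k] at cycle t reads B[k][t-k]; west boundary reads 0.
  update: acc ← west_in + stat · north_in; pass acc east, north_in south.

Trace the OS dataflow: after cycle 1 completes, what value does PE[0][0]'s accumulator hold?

OS on a 3×3 grid — tracing PE[0][0] and its feeders:
  cycle 0: PE[0][0] → acc 25, east 5, south 5
  cycle 1: PE[0][0] → acc 35, east 5, south 2

PE[0][0].acc = 35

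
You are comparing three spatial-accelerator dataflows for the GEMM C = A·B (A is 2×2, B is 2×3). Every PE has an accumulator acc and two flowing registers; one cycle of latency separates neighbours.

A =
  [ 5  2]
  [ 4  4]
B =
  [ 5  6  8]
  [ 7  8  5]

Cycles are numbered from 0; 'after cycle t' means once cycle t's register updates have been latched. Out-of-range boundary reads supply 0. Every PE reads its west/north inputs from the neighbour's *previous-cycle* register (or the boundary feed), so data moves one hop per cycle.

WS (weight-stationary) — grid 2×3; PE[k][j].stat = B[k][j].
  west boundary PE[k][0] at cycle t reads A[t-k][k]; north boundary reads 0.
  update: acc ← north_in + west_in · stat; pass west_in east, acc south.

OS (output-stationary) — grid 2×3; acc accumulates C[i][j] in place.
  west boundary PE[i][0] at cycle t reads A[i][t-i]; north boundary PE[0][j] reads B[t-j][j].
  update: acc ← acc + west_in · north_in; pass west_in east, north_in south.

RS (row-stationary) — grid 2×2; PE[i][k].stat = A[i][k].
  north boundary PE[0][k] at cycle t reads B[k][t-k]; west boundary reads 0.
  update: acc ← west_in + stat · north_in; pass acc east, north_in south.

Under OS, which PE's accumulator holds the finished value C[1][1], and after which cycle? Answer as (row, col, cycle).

OS — PE[1][1] is where C[1][1] collects:
  after 0 — PE[1][1] acc=0, pass-E 0, pass-S 0
  after 1 — PE[1][1] acc=0, pass-E 0, pass-S 0
  after 2 — PE[1][1] acc=24, pass-E 4, pass-S 6
  after 3 — PE[1][1] acc=56, pass-E 4, pass-S 8

(row, col, cycle) = (1, 1, 3)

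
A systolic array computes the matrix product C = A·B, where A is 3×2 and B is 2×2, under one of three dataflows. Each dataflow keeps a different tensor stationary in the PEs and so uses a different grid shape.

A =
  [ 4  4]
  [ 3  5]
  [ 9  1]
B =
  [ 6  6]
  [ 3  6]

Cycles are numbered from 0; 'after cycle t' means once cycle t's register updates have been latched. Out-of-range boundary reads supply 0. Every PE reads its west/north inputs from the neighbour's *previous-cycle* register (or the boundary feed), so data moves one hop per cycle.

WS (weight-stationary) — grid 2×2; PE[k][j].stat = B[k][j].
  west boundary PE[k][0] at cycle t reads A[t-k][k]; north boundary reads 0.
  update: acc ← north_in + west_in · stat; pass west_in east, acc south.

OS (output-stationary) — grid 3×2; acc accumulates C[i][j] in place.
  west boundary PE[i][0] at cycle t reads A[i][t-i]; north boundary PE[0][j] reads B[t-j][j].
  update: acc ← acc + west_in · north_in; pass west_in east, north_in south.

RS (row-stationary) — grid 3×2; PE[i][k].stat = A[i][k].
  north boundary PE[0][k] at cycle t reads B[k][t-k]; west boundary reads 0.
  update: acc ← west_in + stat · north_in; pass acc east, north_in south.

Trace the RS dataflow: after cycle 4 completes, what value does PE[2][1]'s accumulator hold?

RS on a 3×2 grid — tracing PE[2][1] and its feeders:
  step 0 · PE1,1: acc=0; fwd→0 fwd↓0
  step 0 · PE2,0: acc=0; fwd→0 fwd↓0
  step 0 · PE2,1: acc=0; fwd→0 fwd↓0
  step 1 · PE1,1: acc=0; fwd→0 fwd↓0
  step 1 · PE2,0: acc=0; fwd→0 fwd↓0
  step 1 · PE2,1: acc=0; fwd→0 fwd↓0
  step 2 · PE1,1: acc=33; fwd→33 fwd↓3
  step 2 · PE2,0: acc=54; fwd→54 fwd↓6
  step 2 · PE2,1: acc=0; fwd→0 fwd↓0
  step 3 · PE1,1: acc=48; fwd→48 fwd↓6
  step 3 · PE2,0: acc=54; fwd→54 fwd↓6
  step 3 · PE2,1: acc=57; fwd→57 fwd↓3
  step 4 · PE1,1: acc=0; fwd→0 fwd↓0
  step 4 · PE2,0: acc=0; fwd→0 fwd↓0
  step 4 · PE2,1: acc=60; fwd→60 fwd↓6

PE[2][1].acc = 60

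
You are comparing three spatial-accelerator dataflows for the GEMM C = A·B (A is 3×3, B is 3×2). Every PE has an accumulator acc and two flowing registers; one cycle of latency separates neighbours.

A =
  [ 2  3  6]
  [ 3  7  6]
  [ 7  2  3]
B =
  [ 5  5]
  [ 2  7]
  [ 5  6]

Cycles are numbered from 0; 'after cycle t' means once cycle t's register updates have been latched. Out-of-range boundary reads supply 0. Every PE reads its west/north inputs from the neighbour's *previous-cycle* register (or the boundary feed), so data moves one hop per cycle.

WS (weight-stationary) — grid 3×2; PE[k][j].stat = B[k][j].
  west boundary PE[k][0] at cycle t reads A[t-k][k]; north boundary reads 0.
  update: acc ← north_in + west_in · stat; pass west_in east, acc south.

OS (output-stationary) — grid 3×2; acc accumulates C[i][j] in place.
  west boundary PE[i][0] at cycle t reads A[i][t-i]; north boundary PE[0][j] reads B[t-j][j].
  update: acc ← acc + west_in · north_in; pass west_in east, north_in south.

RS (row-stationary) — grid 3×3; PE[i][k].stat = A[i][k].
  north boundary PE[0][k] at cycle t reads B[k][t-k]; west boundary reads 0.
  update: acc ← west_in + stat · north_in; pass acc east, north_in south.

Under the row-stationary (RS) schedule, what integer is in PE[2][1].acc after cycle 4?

PE[2][1].acc = 49

Tracing RS — 3×3 array, target PE[2][1]:
  0: (1,1).acc=0  regs=<0,0>
  0: (2,0).acc=0  regs=<0,0>
  0: (2,1).acc=0  regs=<0,0>
  1: (1,1).acc=0  regs=<0,0>
  1: (2,0).acc=0  regs=<0,0>
  1: (2,1).acc=0  regs=<0,0>
  2: (1,1).acc=29  regs=<29,2>
  2: (2,0).acc=35  regs=<35,5>
  2: (2,1).acc=0  regs=<0,0>
  3: (1,1).acc=64  regs=<64,7>
  3: (2,0).acc=35  regs=<35,5>
  3: (2,1).acc=39  regs=<39,2>
  4: (1,1).acc=0  regs=<0,0>
  4: (2,0).acc=0  regs=<0,0>
  4: (2,1).acc=49  regs=<49,7>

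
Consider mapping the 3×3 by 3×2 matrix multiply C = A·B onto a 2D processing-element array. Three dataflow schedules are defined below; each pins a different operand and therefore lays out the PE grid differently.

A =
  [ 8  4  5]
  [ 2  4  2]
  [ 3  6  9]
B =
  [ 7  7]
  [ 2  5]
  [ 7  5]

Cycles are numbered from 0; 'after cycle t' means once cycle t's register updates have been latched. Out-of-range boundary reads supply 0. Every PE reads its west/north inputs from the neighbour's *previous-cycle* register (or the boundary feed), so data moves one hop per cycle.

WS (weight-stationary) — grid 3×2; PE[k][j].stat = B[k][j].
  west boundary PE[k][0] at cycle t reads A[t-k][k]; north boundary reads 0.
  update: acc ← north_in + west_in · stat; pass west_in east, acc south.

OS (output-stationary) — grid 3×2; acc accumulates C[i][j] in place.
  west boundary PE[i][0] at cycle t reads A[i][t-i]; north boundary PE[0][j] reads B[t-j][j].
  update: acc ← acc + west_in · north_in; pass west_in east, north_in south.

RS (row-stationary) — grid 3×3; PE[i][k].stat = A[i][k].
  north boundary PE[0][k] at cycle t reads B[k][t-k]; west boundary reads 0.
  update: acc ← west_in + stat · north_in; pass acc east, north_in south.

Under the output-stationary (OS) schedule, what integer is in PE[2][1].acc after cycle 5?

PE[2][1].acc = 96

Tracing OS — 3×2 array, target PE[2][1]:
  [0] (1,1) acc=0 (h:0 v:0)
  [0] (2,0) acc=0 (h:0 v:0)
  [0] (2,1) acc=0 (h:0 v:0)
  [1] (1,1) acc=0 (h:0 v:0)
  [1] (2,0) acc=0 (h:0 v:0)
  [1] (2,1) acc=0 (h:0 v:0)
  [2] (1,1) acc=14 (h:2 v:7)
  [2] (2,0) acc=21 (h:3 v:7)
  [2] (2,1) acc=0 (h:0 v:0)
  [3] (1,1) acc=34 (h:4 v:5)
  [3] (2,0) acc=33 (h:6 v:2)
  [3] (2,1) acc=21 (h:3 v:7)
  [4] (1,1) acc=44 (h:2 v:5)
  [4] (2,0) acc=96 (h:9 v:7)
  [4] (2,1) acc=51 (h:6 v:5)
  [5] (1,1) acc=44 (h:0 v:0)
  [5] (2,0) acc=96 (h:0 v:0)
  [5] (2,1) acc=96 (h:9 v:5)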